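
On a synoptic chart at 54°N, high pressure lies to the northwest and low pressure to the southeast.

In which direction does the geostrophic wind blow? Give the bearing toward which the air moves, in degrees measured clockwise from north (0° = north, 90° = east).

The pressure-gradient force points toward the southeast (bearing 135°).
Geostrophic balance: in the Northern Hemisphere the Coriolis force deflects motion to the right, so the geostrophic wind blows 90° to the right of the pressure-gradient force (low pressure on the left).
Rotating 135° by 90° clockwise gives 225° — the wind blows toward the southwest.

225°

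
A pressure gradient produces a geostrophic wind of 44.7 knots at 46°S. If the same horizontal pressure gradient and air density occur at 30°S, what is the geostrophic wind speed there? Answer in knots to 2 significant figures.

64 knots

With the same pressure gradient and density, V_g ∝ 1/f ∝ 1/sin φ.
V₂ = V₁ · sin φ₁ / sin φ₂ = 44.7 × sin 46° / sin 30°
V₂ = 44.7 × 0.7193/0.5000 = 64 knots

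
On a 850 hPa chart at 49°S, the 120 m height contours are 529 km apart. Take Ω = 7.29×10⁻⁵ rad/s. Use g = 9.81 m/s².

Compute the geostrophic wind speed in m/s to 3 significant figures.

Coriolis parameter at 49°S:
f = 2Ω sin φ = 2 × 7.29×10⁻⁵ × sin 49° = 1.10×10⁻⁴ s⁻¹
Height gradient: |∂Z/∂n| = 120 m / 529000 m = 2.27×10⁻⁴
On a pressure surface, geostrophic balance gives V_g = (g/f)|∂Z/∂n|:
V_g = 9.81 × 2.27×10⁻⁴ / 1.10×10⁻⁴ = 20.2 m/s

20.2 m/s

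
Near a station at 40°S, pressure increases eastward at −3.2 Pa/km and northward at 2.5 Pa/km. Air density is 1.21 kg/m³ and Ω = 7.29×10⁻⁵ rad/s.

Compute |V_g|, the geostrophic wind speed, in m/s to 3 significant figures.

35.8 m/s

Coriolis parameter at 40°S:
f = 2Ω sin φ = 2 × 7.29×10⁻⁵ × sin 40° = 9.37×10⁻⁵ s⁻¹
In the Southern Hemisphere f is negative: f = −9.37×10⁻⁵ s⁻¹.
Component geostrophic relations (x east, y north):
u_g = −(1/(fρ)) ∂P/∂y,  v_g = (1/(fρ)) ∂P/∂x
u_g = −(2.5×10⁻³)/(−9.37×10⁻⁵ × 1.21) = 22.0 m/s;  v_g = (−3.2×10⁻³)/(−9.37×10⁻⁵ × 1.21) = 28.2 m/s
|V_g| = √(u_g² + v_g²) = 35.8 m/s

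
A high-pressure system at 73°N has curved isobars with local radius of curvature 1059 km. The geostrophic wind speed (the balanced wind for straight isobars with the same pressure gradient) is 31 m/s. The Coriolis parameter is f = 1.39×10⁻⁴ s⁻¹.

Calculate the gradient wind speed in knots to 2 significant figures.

Around a high, pressure-gradient force acts outward with centrifugal, so Coriolis balances both:
fV = (1/ρ)|∂P/∂n| + V²/R  →  V² − fR·V + fR·V_g = 0
With fR = 1.39×10⁻⁴ × 1059×10³ m = 147 m/s:
V = [fR − √((fR)² − 4 fR V_g)]/2 = [147 − √(147² − 4×147×31)]/2 = 44.4 m/s
Supergeostrophic (V > V_g = 31 m/s), as expected around a high.
Converting: 44.4 m/s × 1.944 = 86 knots

86 knots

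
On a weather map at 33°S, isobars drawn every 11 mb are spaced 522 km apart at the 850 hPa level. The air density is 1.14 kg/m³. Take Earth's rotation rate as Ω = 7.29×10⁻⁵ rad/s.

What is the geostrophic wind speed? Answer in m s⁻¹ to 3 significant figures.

Coriolis parameter at 33°S:
f = 2Ω sin φ = 2 × 7.29×10⁻⁵ × sin 33° = 7.94×10⁻⁵ s⁻¹
Pressure gradient: |∂P/∂n| = 1100 Pa / 522000 m = 2.11×10⁻³ Pa/m
Geostrophic balance (pressure-gradient force = Coriolis force):
V_g = (1/(fρ)) |∂P/∂n| = 2.11×10⁻³ / (7.94×10⁻⁵ × 1.14) = 23.3 m/s

23.3 m s⁻¹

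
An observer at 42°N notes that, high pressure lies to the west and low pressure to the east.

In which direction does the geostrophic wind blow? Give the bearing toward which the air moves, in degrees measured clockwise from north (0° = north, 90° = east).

The pressure-gradient force points toward the east (bearing 090°).
Geostrophic balance: in the Northern Hemisphere the Coriolis force deflects motion to the right, so the geostrophic wind blows 90° to the right of the pressure-gradient force (low pressure on the left).
Rotating 090° by 90° clockwise gives 180° — the wind blows toward the south.

180°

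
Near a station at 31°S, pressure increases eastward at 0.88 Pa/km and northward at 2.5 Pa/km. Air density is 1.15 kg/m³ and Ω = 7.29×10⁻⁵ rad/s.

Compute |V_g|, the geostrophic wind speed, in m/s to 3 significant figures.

Coriolis parameter at 31°S:
f = 2Ω sin φ = 2 × 7.29×10⁻⁵ × sin 31° = 7.51×10⁻⁵ s⁻¹
In the Southern Hemisphere f is negative: f = −7.51×10⁻⁵ s⁻¹.
Component geostrophic relations (x east, y north):
u_g = −(1/(fρ)) ∂P/∂y,  v_g = (1/(fρ)) ∂P/∂x
u_g = −(2.5×10⁻³)/(−7.51×10⁻⁵ × 1.15) = 28.9 m/s;  v_g = (0.88×10⁻³)/(−7.51×10⁻⁵ × 1.15) = −10.2 m/s
|V_g| = √(u_g² + v_g²) = 30.7 m/s

30.7 m/s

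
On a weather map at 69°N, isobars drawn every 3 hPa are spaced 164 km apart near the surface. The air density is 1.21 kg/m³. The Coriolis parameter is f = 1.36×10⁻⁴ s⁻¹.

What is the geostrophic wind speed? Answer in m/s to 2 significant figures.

11 m/s

Pressure gradient: |∂P/∂n| = 300 Pa / 164000 m = 1.83×10⁻³ Pa/m
Geostrophic balance (pressure-gradient force = Coriolis force):
V_g = (1/(fρ)) |∂P/∂n| = 1.83×10⁻³ / (1.36×10⁻⁴ × 1.21) = 11.1 m/s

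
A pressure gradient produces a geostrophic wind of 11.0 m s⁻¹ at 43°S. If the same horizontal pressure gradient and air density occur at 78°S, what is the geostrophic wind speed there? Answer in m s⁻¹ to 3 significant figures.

7.67 m s⁻¹

With the same pressure gradient and density, V_g ∝ 1/f ∝ 1/sin φ.
V₂ = V₁ · sin φ₁ / sin φ₂ = 11.0 × sin 43° / sin 78°
V₂ = 11.0 × 0.6820/0.9781 = 7.67 m s⁻¹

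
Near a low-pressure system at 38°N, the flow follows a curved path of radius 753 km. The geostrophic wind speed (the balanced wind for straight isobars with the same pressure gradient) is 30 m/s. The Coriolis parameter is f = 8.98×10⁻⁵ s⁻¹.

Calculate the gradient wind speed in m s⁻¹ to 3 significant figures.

22.5 m s⁻¹

Around a low, centrifugal force acts outward with Coriolis, so pressure-gradient force balances both:
(1/ρ)|∂P/∂n| = fV + V²/R  →  V² + fR·V − fR·V_g = 0
With fR = 8.98×10⁻⁵ × 753×10³ m = 67.6 m/s:
V = [−fR + √((fR)² + 4 fR V_g)]/2 = [−67.6 + √(67.6² + 4×67.6×30)]/2 = 22.5 m/s
Subgeostrophic (V < V_g = 30 m/s), as expected around a low.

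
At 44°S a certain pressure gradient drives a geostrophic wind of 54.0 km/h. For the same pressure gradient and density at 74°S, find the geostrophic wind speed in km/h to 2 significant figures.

39 km/h

With the same pressure gradient and density, V_g ∝ 1/f ∝ 1/sin φ.
V₂ = V₁ · sin φ₁ / sin φ₂ = 54.0 × sin 44° / sin 74°
V₂ = 54.0 × 0.6947/0.9613 = 39 km/h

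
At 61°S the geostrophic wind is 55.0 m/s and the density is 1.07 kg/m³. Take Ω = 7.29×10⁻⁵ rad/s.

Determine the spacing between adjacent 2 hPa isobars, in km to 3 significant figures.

26.7 km

Coriolis parameter at 61°S:
f = 2Ω sin φ = 2 × 7.29×10⁻⁵ × sin 61° = 1.28×10⁻⁴ s⁻¹
Geostrophic balance rearranged: |∂P/∂n| = f ρ V_g
|∂P/∂n| = 1.28×10⁻⁴ × 1.07 × 55.0 = 7.50×10⁻³ Pa/m
Isobar spacing: Δn = ΔP/|∂P/∂n| = 200 Pa / 7.50×10⁻³ Pa/m = 26651 m ≈ 26.7 km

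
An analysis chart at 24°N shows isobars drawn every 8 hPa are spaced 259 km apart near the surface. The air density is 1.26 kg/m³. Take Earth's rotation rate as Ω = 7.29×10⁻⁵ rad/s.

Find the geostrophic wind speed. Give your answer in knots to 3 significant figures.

80.4 knots

Coriolis parameter at 24°N:
f = 2Ω sin φ = 2 × 7.29×10⁻⁵ × sin 24° = 5.93×10⁻⁵ s⁻¹
Pressure gradient: |∂P/∂n| = 800 Pa / 259000 m = 3.09×10⁻³ Pa/m
Geostrophic balance (pressure-gradient force = Coriolis force):
V_g = (1/(fρ)) |∂P/∂n| = 3.09×10⁻³ / (5.93×10⁻⁵ × 1.26) = 41.3 m/s
Converting: 41.3 m/s × 1.944 = 80.4 knots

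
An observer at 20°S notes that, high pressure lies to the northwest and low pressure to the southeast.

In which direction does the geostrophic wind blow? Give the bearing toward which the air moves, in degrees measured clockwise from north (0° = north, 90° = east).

The pressure-gradient force points toward the southeast (bearing 135°).
Geostrophic balance: in the Southern Hemisphere the Coriolis force deflects motion to the left, so the geostrophic wind blows 90° to the left of the pressure-gradient force (low pressure on the right).
Rotating 135° by 90° counterclockwise gives 045° — the wind blows toward the northeast.

045°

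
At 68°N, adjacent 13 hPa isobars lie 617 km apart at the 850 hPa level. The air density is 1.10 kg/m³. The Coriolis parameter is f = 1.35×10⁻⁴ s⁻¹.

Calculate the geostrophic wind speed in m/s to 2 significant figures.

Pressure gradient: |∂P/∂n| = 1300 Pa / 617000 m = 2.11×10⁻³ Pa/m
Geostrophic balance (pressure-gradient force = Coriolis force):
V_g = (1/(fρ)) |∂P/∂n| = 2.11×10⁻³ / (1.35×10⁻⁴ × 1.10) = 14.2 m/s

14 m/s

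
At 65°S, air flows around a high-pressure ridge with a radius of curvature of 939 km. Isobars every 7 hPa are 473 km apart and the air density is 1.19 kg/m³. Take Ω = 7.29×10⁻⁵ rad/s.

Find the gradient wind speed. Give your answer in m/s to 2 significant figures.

Coriolis parameter at 65°S:
f = 2Ω sin φ = 2 × 7.29×10⁻⁵ × sin 65° = 1.32×10⁻⁴ s⁻¹
Pressure gradient: |∂P/∂n| = 700 Pa / 473000 m = 1.48×10⁻³ Pa/m
Geostrophic speed: V_g = |∂P/∂n|/(fρ) = 1.48×10⁻³/(1.32×10⁻⁴ × 1.19) = 9.41 m/s
Around a high, pressure-gradient force acts outward with centrifugal, so Coriolis balances both:
fV = (1/ρ)|∂P/∂n| + V²/R  →  V² − fR·V + fR·V_g = 0
With fR = 1.32×10⁻⁴ × 939×10³ m = 124 m/s:
V = [fR − √((fR)² − 4 fR V_g)]/2 = [124 − √(124² − 4×124×9.41)]/2 = 10.3 m/s
Supergeostrophic (V > V_g = 9.41 m/s), as expected around a high.

10 m/s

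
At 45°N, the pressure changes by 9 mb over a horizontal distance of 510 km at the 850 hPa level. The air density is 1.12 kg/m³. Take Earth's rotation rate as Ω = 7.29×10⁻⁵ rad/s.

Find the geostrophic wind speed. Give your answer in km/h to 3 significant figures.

Coriolis parameter at 45°N:
f = 2Ω sin φ = 2 × 7.29×10⁻⁵ × sin 45° = 1.03×10⁻⁴ s⁻¹
Pressure gradient: |∂P/∂n| = 900 Pa / 510000 m = 1.76×10⁻³ Pa/m
Geostrophic balance (pressure-gradient force = Coriolis force):
V_g = (1/(fρ)) |∂P/∂n| = 1.76×10⁻³ / (1.03×10⁻⁴ × 1.12) = 15.3 m/s
Converting: 15.3 m/s × 3.6 = 55.0 km/h

55.0 km/h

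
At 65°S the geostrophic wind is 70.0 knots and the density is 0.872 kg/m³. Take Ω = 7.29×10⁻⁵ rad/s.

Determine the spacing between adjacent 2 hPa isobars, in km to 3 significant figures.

Coriolis parameter at 65°S:
f = 2Ω sin φ = 2 × 7.29×10⁻⁵ × sin 65° = 1.32×10⁻⁴ s⁻¹
Wind speed in SI: 70.0 knots = 36.0 m/s
Geostrophic balance rearranged: |∂P/∂n| = f ρ V_g
|∂P/∂n| = 1.32×10⁻⁴ × 0.872 × 36.0 = 4.15×10⁻³ Pa/m
Isobar spacing: Δn = ΔP/|∂P/∂n| = 200 Pa / 4.15×10⁻³ Pa/m = 48200 m ≈ 48.2 km

48.2 km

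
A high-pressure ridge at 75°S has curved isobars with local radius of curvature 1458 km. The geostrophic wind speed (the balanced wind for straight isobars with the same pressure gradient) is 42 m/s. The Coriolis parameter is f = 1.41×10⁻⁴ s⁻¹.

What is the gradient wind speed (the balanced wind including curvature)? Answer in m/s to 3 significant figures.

58.8 m/s

Around a high, pressure-gradient force acts outward with centrifugal, so Coriolis balances both:
fV = (1/ρ)|∂P/∂n| + V²/R  →  V² − fR·V + fR·V_g = 0
With fR = 1.41×10⁻⁴ × 1458×10³ m = 206 m/s:
V = [fR − √((fR)² − 4 fR V_g)]/2 = [206 − √(206² − 4×206×42)]/2 = 58.8 m/s
Supergeostrophic (V > V_g = 42 m/s), as expected around a high.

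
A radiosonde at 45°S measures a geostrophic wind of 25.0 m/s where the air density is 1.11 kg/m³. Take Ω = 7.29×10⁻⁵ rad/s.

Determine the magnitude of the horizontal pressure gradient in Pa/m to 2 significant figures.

Coriolis parameter at 45°S:
f = 2Ω sin φ = 2 × 7.29×10⁻⁵ × sin 45° = 1.03×10⁻⁴ s⁻¹
Geostrophic balance rearranged: |∂P/∂n| = f ρ V_g
|∂P/∂n| = 1.03×10⁻⁴ × 1.11 × 25.0 = 2.86×10⁻³ Pa/m

2.9×10⁻³ Pa/m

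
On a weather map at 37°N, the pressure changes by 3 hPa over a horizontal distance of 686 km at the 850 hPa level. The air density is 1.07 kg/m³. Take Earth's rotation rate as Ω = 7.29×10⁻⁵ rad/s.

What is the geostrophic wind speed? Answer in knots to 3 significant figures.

9.05 knots

Coriolis parameter at 37°N:
f = 2Ω sin φ = 2 × 7.29×10⁻⁵ × sin 37° = 8.77×10⁻⁵ s⁻¹
Pressure gradient: |∂P/∂n| = 300 Pa / 686000 m = 4.37×10⁻⁴ Pa/m
Geostrophic balance (pressure-gradient force = Coriolis force):
V_g = (1/(fρ)) |∂P/∂n| = 4.37×10⁻⁴ / (8.77×10⁻⁵ × 1.07) = 4.66 m/s
Converting: 4.66 m/s × 1.944 = 9.05 knots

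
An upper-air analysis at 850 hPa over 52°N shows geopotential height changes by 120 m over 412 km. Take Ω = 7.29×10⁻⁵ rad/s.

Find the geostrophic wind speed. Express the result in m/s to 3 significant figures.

24.9 m/s

Coriolis parameter at 52°N:
f = 2Ω sin φ = 2 × 7.29×10⁻⁵ × sin 52° = 1.15×10⁻⁴ s⁻¹
Height gradient: |∂Z/∂n| = 120 m / 412000 m = 2.91×10⁻⁴
On a pressure surface, geostrophic balance gives V_g = (g/f)|∂Z/∂n|:
V_g = 9.81 × 2.91×10⁻⁴ / 1.15×10⁻⁴ = 24.9 m/s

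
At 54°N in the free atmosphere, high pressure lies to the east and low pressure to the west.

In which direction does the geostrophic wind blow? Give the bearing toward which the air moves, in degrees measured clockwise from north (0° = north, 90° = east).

The pressure-gradient force points toward the west (bearing 270°).
Geostrophic balance: in the Northern Hemisphere the Coriolis force deflects motion to the right, so the geostrophic wind blows 90° to the right of the pressure-gradient force (low pressure on the left).
Rotating 270° by 90° clockwise gives 000° — the wind blows toward the north.

000°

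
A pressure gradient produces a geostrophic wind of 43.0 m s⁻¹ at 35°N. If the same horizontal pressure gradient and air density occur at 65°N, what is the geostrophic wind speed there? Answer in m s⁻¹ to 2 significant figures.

With the same pressure gradient and density, V_g ∝ 1/f ∝ 1/sin φ.
V₂ = V₁ · sin φ₁ / sin φ₂ = 43.0 × sin 35° / sin 65°
V₂ = 43.0 × 0.5736/0.9063 = 27 m s⁻¹

27 m s⁻¹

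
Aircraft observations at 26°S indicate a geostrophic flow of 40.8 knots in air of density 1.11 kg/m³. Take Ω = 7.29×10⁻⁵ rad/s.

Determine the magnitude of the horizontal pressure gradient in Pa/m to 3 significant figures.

1.49×10⁻³ Pa/m

Coriolis parameter at 26°S:
f = 2Ω sin φ = 2 × 7.29×10⁻⁵ × sin 26° = 6.39×10⁻⁵ s⁻¹
Wind speed in SI: 40.8 knots = 21.0 m/s
Geostrophic balance rearranged: |∂P/∂n| = f ρ V_g
|∂P/∂n| = 6.39×10⁻⁵ × 1.11 × 21.0 = 1.49×10⁻³ Pa/m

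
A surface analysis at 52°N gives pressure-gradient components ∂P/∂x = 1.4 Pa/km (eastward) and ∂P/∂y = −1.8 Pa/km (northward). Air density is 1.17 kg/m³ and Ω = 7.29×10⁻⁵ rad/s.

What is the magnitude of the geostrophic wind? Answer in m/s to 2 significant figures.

17 m/s

Coriolis parameter at 52°N:
f = 2Ω sin φ = 2 × 7.29×10⁻⁵ × sin 52° = 1.15×10⁻⁴ s⁻¹
Component geostrophic relations (x east, y north):
u_g = −(1/(fρ)) ∂P/∂y,  v_g = (1/(fρ)) ∂P/∂x
u_g = −(−1.8×10⁻³)/(1.15×10⁻⁴ × 1.17) = 13.4 m/s;  v_g = (1.4×10⁻³)/(1.15×10⁻⁴ × 1.17) = 10.4 m/s
|V_g| = √(u_g² + v_g²) = 17.0 m/s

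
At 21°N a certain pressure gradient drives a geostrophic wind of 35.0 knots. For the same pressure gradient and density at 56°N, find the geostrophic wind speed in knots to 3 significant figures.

15.1 knots

With the same pressure gradient and density, V_g ∝ 1/f ∝ 1/sin φ.
V₂ = V₁ · sin φ₁ / sin φ₂ = 35.0 × sin 21° / sin 56°
V₂ = 35.0 × 0.3584/0.8290 = 15.1 knots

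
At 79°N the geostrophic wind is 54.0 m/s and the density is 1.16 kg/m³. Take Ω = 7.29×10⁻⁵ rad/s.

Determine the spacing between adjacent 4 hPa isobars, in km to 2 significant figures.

45 km

Coriolis parameter at 79°N:
f = 2Ω sin φ = 2 × 7.29×10⁻⁵ × sin 79° = 1.43×10⁻⁴ s⁻¹
Geostrophic balance rearranged: |∂P/∂n| = f ρ V_g
|∂P/∂n| = 1.43×10⁻⁴ × 1.16 × 54.0 = 8.97×10⁻³ Pa/m
Isobar spacing: Δn = ΔP/|∂P/∂n| = 400 Pa / 8.97×10⁻³ Pa/m = 44617 m ≈ 45 km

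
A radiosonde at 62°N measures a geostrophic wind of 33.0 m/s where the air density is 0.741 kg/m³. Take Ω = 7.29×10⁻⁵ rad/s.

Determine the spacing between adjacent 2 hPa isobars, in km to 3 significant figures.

63.5 km

Coriolis parameter at 62°N:
f = 2Ω sin φ = 2 × 7.29×10⁻⁵ × sin 62° = 1.29×10⁻⁴ s⁻¹
Geostrophic balance rearranged: |∂P/∂n| = f ρ V_g
|∂P/∂n| = 1.29×10⁻⁴ × 0.741 × 33.0 = 3.15×10⁻³ Pa/m
Isobar spacing: Δn = ΔP/|∂P/∂n| = 200 Pa / 3.15×10⁻³ Pa/m = 63534 m ≈ 63.5 km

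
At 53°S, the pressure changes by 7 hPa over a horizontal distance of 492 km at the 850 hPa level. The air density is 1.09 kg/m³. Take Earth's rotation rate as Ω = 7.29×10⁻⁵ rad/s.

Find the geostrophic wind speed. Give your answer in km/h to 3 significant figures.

40.4 km/h

Coriolis parameter at 53°S:
f = 2Ω sin φ = 2 × 7.29×10⁻⁵ × sin 53° = 1.16×10⁻⁴ s⁻¹
Pressure gradient: |∂P/∂n| = 700 Pa / 492000 m = 1.42×10⁻³ Pa/m
Geostrophic balance (pressure-gradient force = Coriolis force):
V_g = (1/(fρ)) |∂P/∂n| = 1.42×10⁻³ / (1.16×10⁻⁴ × 1.09) = 11.2 m/s
Converting: 11.2 m/s × 3.6 = 40.4 km/h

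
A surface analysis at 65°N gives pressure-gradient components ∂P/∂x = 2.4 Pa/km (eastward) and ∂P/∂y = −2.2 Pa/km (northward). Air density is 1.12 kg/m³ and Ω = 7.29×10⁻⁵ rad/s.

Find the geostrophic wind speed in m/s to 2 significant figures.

Coriolis parameter at 65°N:
f = 2Ω sin φ = 2 × 7.29×10⁻⁵ × sin 65° = 1.32×10⁻⁴ s⁻¹
Component geostrophic relations (x east, y north):
u_g = −(1/(fρ)) ∂P/∂y,  v_g = (1/(fρ)) ∂P/∂x
u_g = −(−2.2×10⁻³)/(1.32×10⁻⁴ × 1.12) = 14.9 m/s;  v_g = (2.4×10⁻³)/(1.32×10⁻⁴ × 1.12) = 16.2 m/s
|V_g| = √(u_g² + v_g²) = 22.0 m/s

22 m/s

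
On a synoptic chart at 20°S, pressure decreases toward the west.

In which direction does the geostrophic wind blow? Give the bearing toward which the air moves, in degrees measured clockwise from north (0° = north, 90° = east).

The pressure-gradient force points toward the west (bearing 270°).
Geostrophic balance: in the Southern Hemisphere the Coriolis force deflects motion to the left, so the geostrophic wind blows 90° to the left of the pressure-gradient force (low pressure on the right).
Rotating 270° by 90° counterclockwise gives 180° — the wind blows toward the south.

180°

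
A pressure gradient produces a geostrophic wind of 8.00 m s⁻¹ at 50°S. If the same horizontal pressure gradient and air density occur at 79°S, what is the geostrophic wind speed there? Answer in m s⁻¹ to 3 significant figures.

6.24 m s⁻¹

With the same pressure gradient and density, V_g ∝ 1/f ∝ 1/sin φ.
V₂ = V₁ · sin φ₁ / sin φ₂ = 8.00 × sin 50° / sin 79°
V₂ = 8.00 × 0.7660/0.9816 = 6.24 m s⁻¹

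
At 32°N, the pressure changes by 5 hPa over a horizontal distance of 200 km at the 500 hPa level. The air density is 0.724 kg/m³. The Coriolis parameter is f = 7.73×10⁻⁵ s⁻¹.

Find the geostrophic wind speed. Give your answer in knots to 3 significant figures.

86.8 knots

Pressure gradient: |∂P/∂n| = 500 Pa / 200000 m = 2.50×10⁻³ Pa/m
Geostrophic balance (pressure-gradient force = Coriolis force):
V_g = (1/(fρ)) |∂P/∂n| = 2.50×10⁻³ / (7.73×10⁻⁵ × 0.724) = 44.7 m/s
Converting: 44.7 m/s × 1.944 = 86.8 knots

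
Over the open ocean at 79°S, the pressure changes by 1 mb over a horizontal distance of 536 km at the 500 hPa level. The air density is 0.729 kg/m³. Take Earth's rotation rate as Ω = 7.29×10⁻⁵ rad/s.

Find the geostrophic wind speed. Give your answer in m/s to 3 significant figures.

Coriolis parameter at 79°S:
f = 2Ω sin φ = 2 × 7.29×10⁻⁵ × sin 79° = 1.43×10⁻⁴ s⁻¹
Pressure gradient: |∂P/∂n| = 100 Pa / 536000 m = 1.87×10⁻⁴ Pa/m
Geostrophic balance (pressure-gradient force = Coriolis force):
V_g = (1/(fρ)) |∂P/∂n| = 1.87×10⁻⁴ / (1.43×10⁻⁴ × 0.729) = 1.79 m/s

1.79 m/s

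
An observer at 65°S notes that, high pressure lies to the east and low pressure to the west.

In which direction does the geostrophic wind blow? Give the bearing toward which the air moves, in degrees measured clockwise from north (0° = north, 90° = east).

180°

The pressure-gradient force points toward the west (bearing 270°).
Geostrophic balance: in the Southern Hemisphere the Coriolis force deflects motion to the left, so the geostrophic wind blows 90° to the left of the pressure-gradient force (low pressure on the right).
Rotating 270° by 90° counterclockwise gives 180° — the wind blows toward the south.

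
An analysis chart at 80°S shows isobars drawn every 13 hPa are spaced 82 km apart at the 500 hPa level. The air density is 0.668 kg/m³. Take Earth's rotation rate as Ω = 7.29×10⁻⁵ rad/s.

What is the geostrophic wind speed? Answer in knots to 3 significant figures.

Coriolis parameter at 80°S:
f = 2Ω sin φ = 2 × 7.29×10⁻⁵ × sin 80° = 1.44×10⁻⁴ s⁻¹
Pressure gradient: |∂P/∂n| = 1300 Pa / 82000 m = 1.59×10⁻² Pa/m
Geostrophic balance (pressure-gradient force = Coriolis force):
V_g = (1/(fρ)) |∂P/∂n| = 1.59×10⁻² / (1.44×10⁻⁴ × 0.668) = 165 m/s
Converting: 165 m/s × 1.944 = 321 knots

321 knots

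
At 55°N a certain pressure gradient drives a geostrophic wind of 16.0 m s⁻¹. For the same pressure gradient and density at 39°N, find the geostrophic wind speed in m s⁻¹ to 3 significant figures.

20.8 m s⁻¹

With the same pressure gradient and density, V_g ∝ 1/f ∝ 1/sin φ.
V₂ = V₁ · sin φ₁ / sin φ₂ = 16.0 × sin 55° / sin 39°
V₂ = 16.0 × 0.8192/0.6293 = 20.8 m s⁻¹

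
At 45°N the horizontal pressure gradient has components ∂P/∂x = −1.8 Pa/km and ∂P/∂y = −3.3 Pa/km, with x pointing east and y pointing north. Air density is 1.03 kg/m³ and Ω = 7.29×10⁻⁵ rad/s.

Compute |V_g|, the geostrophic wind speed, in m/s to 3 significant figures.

35.4 m/s

Coriolis parameter at 45°N:
f = 2Ω sin φ = 2 × 7.29×10⁻⁵ × sin 45° = 1.03×10⁻⁴ s⁻¹
Component geostrophic relations (x east, y north):
u_g = −(1/(fρ)) ∂P/∂y,  v_g = (1/(fρ)) ∂P/∂x
u_g = −(−3.3×10⁻³)/(1.03×10⁻⁴ × 1.03) = 31.1 m/s;  v_g = (−1.8×10⁻³)/(1.03×10⁻⁴ × 1.03) = −17.0 m/s
|V_g| = √(u_g² + v_g²) = 35.4 m/s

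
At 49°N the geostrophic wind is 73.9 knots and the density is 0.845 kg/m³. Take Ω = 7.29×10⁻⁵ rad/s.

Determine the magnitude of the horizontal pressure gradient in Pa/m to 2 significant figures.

3.5×10⁻³ Pa/m

Coriolis parameter at 49°N:
f = 2Ω sin φ = 2 × 7.29×10⁻⁵ × sin 49° = 1.10×10⁻⁴ s⁻¹
Wind speed in SI: 73.9 knots = 38.0 m/s
Geostrophic balance rearranged: |∂P/∂n| = f ρ V_g
|∂P/∂n| = 1.10×10⁻⁴ × 0.845 × 38.0 = 3.53×10⁻³ Pa/m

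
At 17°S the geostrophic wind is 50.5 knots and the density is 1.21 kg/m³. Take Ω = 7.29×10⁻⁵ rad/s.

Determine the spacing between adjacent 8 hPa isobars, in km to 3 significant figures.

597 km

Coriolis parameter at 17°S:
f = 2Ω sin φ = 2 × 7.29×10⁻⁵ × sin 17° = 4.26×10⁻⁵ s⁻¹
Wind speed in SI: 50.5 knots = 26.0 m/s
Geostrophic balance rearranged: |∂P/∂n| = f ρ V_g
|∂P/∂n| = 4.26×10⁻⁵ × 1.21 × 26.0 = 1.34×10⁻³ Pa/m
Isobar spacing: Δn = ΔP/|∂P/∂n| = 800 Pa / 1.34×10⁻³ Pa/m = 597011 m ≈ 597 km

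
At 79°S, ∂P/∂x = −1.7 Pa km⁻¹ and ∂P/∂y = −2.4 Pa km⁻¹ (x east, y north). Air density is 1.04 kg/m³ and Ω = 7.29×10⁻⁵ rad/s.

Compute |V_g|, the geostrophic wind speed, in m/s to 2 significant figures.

20 m/s

Coriolis parameter at 79°S:
f = 2Ω sin φ = 2 × 7.29×10⁻⁵ × sin 79° = 1.43×10⁻⁴ s⁻¹
In the Southern Hemisphere f is negative: f = −1.43×10⁻⁴ s⁻¹.
Component geostrophic relations (x east, y north):
u_g = −(1/(fρ)) ∂P/∂y,  v_g = (1/(fρ)) ∂P/∂x
u_g = −(−2.4×10⁻³)/(−1.43×10⁻⁴ × 1.04) = −16.1 m/s;  v_g = (−1.7×10⁻³)/(−1.43×10⁻⁴ × 1.04) = 11.4 m/s
|V_g| = √(u_g² + v_g²) = 19.8 m/s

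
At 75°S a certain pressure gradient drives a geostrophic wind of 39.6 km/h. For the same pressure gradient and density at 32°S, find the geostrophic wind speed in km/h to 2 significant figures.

72 km/h

With the same pressure gradient and density, V_g ∝ 1/f ∝ 1/sin φ.
V₂ = V₁ · sin φ₁ / sin φ₂ = 39.6 × sin 75° / sin 32°
V₂ = 39.6 × 0.9659/0.5299 = 72 km/h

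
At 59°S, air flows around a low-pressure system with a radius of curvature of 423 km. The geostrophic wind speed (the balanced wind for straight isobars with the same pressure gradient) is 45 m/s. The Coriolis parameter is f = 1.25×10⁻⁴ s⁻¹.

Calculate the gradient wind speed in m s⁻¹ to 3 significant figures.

Around a low, centrifugal force acts outward with Coriolis, so pressure-gradient force balances both:
(1/ρ)|∂P/∂n| = fV + V²/R  →  V² + fR·V − fR·V_g = 0
With fR = 1.25×10⁻⁴ × 423×10³ m = 52.9 m/s:
V = [−fR + √((fR)² + 4 fR V_g)]/2 = [−52.9 + √(52.9² + 4×52.9×45)]/2 = 29 m/s
Subgeostrophic (V < V_g = 45 m/s), as expected around a low.

29.0 m s⁻¹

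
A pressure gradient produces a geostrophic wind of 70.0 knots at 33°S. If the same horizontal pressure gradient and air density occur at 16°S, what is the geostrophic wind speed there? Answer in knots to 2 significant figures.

140 knots

With the same pressure gradient and density, V_g ∝ 1/f ∝ 1/sin φ.
V₂ = V₁ · sin φ₁ / sin φ₂ = 70.0 × sin 33° / sin 16°
V₂ = 70.0 × 0.5446/0.2756 = 140 knots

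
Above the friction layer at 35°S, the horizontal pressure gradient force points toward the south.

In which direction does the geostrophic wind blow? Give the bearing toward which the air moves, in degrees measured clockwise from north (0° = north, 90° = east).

090°

The pressure-gradient force points toward the south (bearing 180°).
Geostrophic balance: in the Southern Hemisphere the Coriolis force deflects motion to the left, so the geostrophic wind blows 90° to the left of the pressure-gradient force (low pressure on the right).
Rotating 180° by 90° counterclockwise gives 090° — the wind blows toward the east.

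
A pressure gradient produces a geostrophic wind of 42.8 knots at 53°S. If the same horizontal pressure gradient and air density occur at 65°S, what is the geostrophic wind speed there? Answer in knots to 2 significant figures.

38 knots

With the same pressure gradient and density, V_g ∝ 1/f ∝ 1/sin φ.
V₂ = V₁ · sin φ₁ / sin φ₂ = 42.8 × sin 53° / sin 65°
V₂ = 42.8 × 0.7986/0.9063 = 38 knots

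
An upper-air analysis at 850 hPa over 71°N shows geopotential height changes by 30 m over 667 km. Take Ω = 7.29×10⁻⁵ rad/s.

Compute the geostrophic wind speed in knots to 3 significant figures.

Coriolis parameter at 71°N:
f = 2Ω sin φ = 2 × 7.29×10⁻⁵ × sin 71° = 1.38×10⁻⁴ s⁻¹
Height gradient: |∂Z/∂n| = 30 m / 667000 m = 4.50×10⁻⁵
On a pressure surface, geostrophic balance gives V_g = (g/f)|∂Z/∂n|:
V_g = 9.81 × 4.50×10⁻⁵ / 1.38×10⁻⁴ = 3.20 m/s
Converting: 3.20 m/s × 1.944 = 6.22 knots

6.22 knots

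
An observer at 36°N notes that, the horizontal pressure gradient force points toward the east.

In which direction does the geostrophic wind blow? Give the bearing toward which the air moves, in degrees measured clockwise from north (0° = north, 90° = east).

180°

The pressure-gradient force points toward the east (bearing 090°).
Geostrophic balance: in the Northern Hemisphere the Coriolis force deflects motion to the right, so the geostrophic wind blows 90° to the right of the pressure-gradient force (low pressure on the left).
Rotating 090° by 90° clockwise gives 180° — the wind blows toward the south.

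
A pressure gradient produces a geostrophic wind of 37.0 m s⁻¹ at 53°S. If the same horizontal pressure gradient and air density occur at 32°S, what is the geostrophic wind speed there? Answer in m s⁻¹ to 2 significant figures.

56 m s⁻¹

With the same pressure gradient and density, V_g ∝ 1/f ∝ 1/sin φ.
V₂ = V₁ · sin φ₁ / sin φ₂ = 37.0 × sin 53° / sin 32°
V₂ = 37.0 × 0.7986/0.5299 = 56 m s⁻¹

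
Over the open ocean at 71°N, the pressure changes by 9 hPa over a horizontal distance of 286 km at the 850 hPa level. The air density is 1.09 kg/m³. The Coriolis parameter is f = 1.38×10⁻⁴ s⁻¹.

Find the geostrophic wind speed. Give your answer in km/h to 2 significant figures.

Pressure gradient: |∂P/∂n| = 900 Pa / 286000 m = 3.15×10⁻³ Pa/m
Geostrophic balance (pressure-gradient force = Coriolis force):
V_g = (1/(fρ)) |∂P/∂n| = 3.15×10⁻³ / (1.38×10⁻⁴ × 1.09) = 20.9 m/s
Converting: 20.9 m/s × 3.6 = 75 km/h

75 km/h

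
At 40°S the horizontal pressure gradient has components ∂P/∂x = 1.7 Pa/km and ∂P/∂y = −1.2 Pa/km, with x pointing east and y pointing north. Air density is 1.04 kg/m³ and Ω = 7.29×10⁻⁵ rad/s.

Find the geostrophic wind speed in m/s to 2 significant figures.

21 m/s

Coriolis parameter at 40°S:
f = 2Ω sin φ = 2 × 7.29×10⁻⁵ × sin 40° = 9.37×10⁻⁵ s⁻¹
In the Southern Hemisphere f is negative: f = −9.37×10⁻⁵ s⁻¹.
Component geostrophic relations (x east, y north):
u_g = −(1/(fρ)) ∂P/∂y,  v_g = (1/(fρ)) ∂P/∂x
u_g = −(−1.2×10⁻³)/(−9.37×10⁻⁵ × 1.04) = −12.3 m/s;  v_g = (1.7×10⁻³)/(−9.37×10⁻⁵ × 1.04) = −17.4 m/s
|V_g| = √(u_g² + v_g²) = 21.3 m/s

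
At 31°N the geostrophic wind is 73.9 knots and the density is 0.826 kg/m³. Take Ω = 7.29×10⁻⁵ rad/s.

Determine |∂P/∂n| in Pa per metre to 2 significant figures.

2.4×10⁻³ Pa/m

Coriolis parameter at 31°N:
f = 2Ω sin φ = 2 × 7.29×10⁻⁵ × sin 31° = 7.51×10⁻⁵ s⁻¹
Wind speed in SI: 73.9 knots = 38.0 m/s
Geostrophic balance rearranged: |∂P/∂n| = f ρ V_g
|∂P/∂n| = 7.51×10⁻⁵ × 0.826 × 38.0 = 2.36×10⁻³ Pa/m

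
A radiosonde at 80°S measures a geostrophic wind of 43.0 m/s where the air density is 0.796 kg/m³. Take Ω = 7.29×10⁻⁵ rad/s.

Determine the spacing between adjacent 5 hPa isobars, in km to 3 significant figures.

Coriolis parameter at 80°S:
f = 2Ω sin φ = 2 × 7.29×10⁻⁵ × sin 80° = 1.44×10⁻⁴ s⁻¹
Geostrophic balance rearranged: |∂P/∂n| = f ρ V_g
|∂P/∂n| = 1.44×10⁻⁴ × 0.796 × 43.0 = 4.91×10⁻³ Pa/m
Isobar spacing: Δn = ΔP/|∂P/∂n| = 500 Pa / 4.91×10⁻³ Pa/m = 101737 m ≈ 102 km

102 km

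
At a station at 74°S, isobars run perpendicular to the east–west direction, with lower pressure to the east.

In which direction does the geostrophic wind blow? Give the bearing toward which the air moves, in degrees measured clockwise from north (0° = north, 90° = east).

The pressure-gradient force points toward the east (bearing 090°).
Geostrophic balance: in the Southern Hemisphere the Coriolis force deflects motion to the left, so the geostrophic wind blows 90° to the left of the pressure-gradient force (low pressure on the right).
Rotating 090° by 90° counterclockwise gives 000° — the wind blows toward the north.

000°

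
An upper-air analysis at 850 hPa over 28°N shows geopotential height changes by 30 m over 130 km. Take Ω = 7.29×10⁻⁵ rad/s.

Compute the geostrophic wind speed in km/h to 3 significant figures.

Coriolis parameter at 28°N:
f = 2Ω sin φ = 2 × 7.29×10⁻⁵ × sin 28° = 6.84×10⁻⁵ s⁻¹
Height gradient: |∂Z/∂n| = 30 m / 130000 m = 2.31×10⁻⁴
On a pressure surface, geostrophic balance gives V_g = (g/f)|∂Z/∂n|:
V_g = 9.81 × 2.31×10⁻⁴ / 6.84×10⁻⁵ = 33.1 m/s
Converting: 33.1 m/s × 3.6 = 119 km/h

119 km/h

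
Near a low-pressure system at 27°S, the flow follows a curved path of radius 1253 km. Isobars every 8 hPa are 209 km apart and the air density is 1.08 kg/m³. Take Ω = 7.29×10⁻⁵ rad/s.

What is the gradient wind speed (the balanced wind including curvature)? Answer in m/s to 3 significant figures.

Coriolis parameter at 27°S:
f = 2Ω sin φ = 2 × 7.29×10⁻⁵ × sin 27° = 6.62×10⁻⁵ s⁻¹
Pressure gradient: |∂P/∂n| = 800 Pa / 209000 m = 3.83×10⁻³ Pa/m
Geostrophic speed: V_g = |∂P/∂n|/(fρ) = 3.83×10⁻³/(6.62×10⁻⁵ × 1.08) = 53.5 m/s
Around a low, centrifugal force acts outward with Coriolis, so pressure-gradient force balances both:
(1/ρ)|∂P/∂n| = fV + V²/R  →  V² + fR·V − fR·V_g = 0
With fR = 6.62×10⁻⁵ × 1253×10³ m = 82.9 m/s:
V = [−fR + √((fR)² + 4 fR V_g)]/2 = [−82.9 + √(82.9² + 4×82.9×53.5)]/2 = 37 m/s
Subgeostrophic (V < V_g = 53.5 m/s), as expected around a low.

37.0 m/s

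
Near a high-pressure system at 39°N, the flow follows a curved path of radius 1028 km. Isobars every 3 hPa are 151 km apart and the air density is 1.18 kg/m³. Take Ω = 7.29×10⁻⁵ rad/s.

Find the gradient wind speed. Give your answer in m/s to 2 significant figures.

Coriolis parameter at 39°N:
f = 2Ω sin φ = 2 × 7.29×10⁻⁵ × sin 39° = 9.18×10⁻⁵ s⁻¹
Pressure gradient: |∂P/∂n| = 300 Pa / 151000 m = 1.99×10⁻³ Pa/m
Geostrophic speed: V_g = |∂P/∂n|/(fρ) = 1.99×10⁻³/(9.18×10⁻⁵ × 1.18) = 18.3 m/s
Around a high, pressure-gradient force acts outward with centrifugal, so Coriolis balances both:
fV = (1/ρ)|∂P/∂n| + V²/R  →  V² − fR·V + fR·V_g = 0
With fR = 9.18×10⁻⁵ × 1028×10³ m = 94.3 m/s:
V = [fR − √((fR)² − 4 fR V_g)]/2 = [94.3 − √(94.3² − 4×94.3×18.3)]/2 = 24.9 m/s
Supergeostrophic (V > V_g = 18.3 m/s), as expected around a high.

25 m/s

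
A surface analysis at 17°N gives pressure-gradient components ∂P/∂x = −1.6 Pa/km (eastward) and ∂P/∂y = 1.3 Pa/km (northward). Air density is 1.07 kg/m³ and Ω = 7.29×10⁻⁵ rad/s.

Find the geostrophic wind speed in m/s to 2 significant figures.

Coriolis parameter at 17°N:
f = 2Ω sin φ = 2 × 7.29×10⁻⁵ × sin 17° = 4.26×10⁻⁵ s⁻¹
Component geostrophic relations (x east, y north):
u_g = −(1/(fρ)) ∂P/∂y,  v_g = (1/(fρ)) ∂P/∂x
u_g = −(1.3×10⁻³)/(4.26×10⁻⁵ × 1.07) = −28.5 m/s;  v_g = (−1.6×10⁻³)/(4.26×10⁻⁵ × 1.07) = −35.1 m/s
|V_g| = √(u_g² + v_g²) = 45.2 m/s

45 m/s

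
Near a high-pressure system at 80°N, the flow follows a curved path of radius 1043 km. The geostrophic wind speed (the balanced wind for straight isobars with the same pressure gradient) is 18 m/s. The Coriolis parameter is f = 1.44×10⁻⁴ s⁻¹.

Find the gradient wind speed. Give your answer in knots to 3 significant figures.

Around a high, pressure-gradient force acts outward with centrifugal, so Coriolis balances both:
fV = (1/ρ)|∂P/∂n| + V²/R  →  V² − fR·V + fR·V_g = 0
With fR = 1.44×10⁻⁴ × 1043×10³ m = 150 m/s:
V = [fR − √((fR)² − 4 fR V_g)]/2 = [150 − √(150² − 4×150×18)]/2 = 20.9 m/s
Supergeostrophic (V > V_g = 18 m/s), as expected around a high.
Converting: 20.9 m/s × 1.944 = 40.6 knots

40.6 knots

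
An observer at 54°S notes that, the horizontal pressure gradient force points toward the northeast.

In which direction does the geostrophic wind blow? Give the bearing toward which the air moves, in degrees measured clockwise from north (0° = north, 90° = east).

The pressure-gradient force points toward the northeast (bearing 045°).
Geostrophic balance: in the Southern Hemisphere the Coriolis force deflects motion to the left, so the geostrophic wind blows 90° to the left of the pressure-gradient force (low pressure on the right).
Rotating 045° by 90° counterclockwise gives 315° — the wind blows toward the northwest.

315°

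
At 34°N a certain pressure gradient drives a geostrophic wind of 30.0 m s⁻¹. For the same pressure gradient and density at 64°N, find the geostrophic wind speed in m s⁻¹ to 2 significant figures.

With the same pressure gradient and density, V_g ∝ 1/f ∝ 1/sin φ.
V₂ = V₁ · sin φ₁ / sin φ₂ = 30.0 × sin 34° / sin 64°
V₂ = 30.0 × 0.5592/0.8988 = 19 m s⁻¹

19 m s⁻¹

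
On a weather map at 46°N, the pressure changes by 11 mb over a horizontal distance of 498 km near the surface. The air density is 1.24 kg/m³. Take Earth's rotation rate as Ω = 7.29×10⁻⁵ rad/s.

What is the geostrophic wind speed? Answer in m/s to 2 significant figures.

Coriolis parameter at 46°N:
f = 2Ω sin φ = 2 × 7.29×10⁻⁵ × sin 46° = 1.05×10⁻⁴ s⁻¹
Pressure gradient: |∂P/∂n| = 1100 Pa / 498000 m = 2.21×10⁻³ Pa/m
Geostrophic balance (pressure-gradient force = Coriolis force):
V_g = (1/(fρ)) |∂P/∂n| = 2.21×10⁻³ / (1.05×10⁻⁴ × 1.24) = 17.0 m/s

17 m/s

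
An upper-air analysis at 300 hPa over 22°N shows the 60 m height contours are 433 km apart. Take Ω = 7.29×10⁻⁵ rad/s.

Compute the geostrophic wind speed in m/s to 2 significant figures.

Coriolis parameter at 22°N:
f = 2Ω sin φ = 2 × 7.29×10⁻⁵ × sin 22° = 5.46×10⁻⁵ s⁻¹
Height gradient: |∂Z/∂n| = 60 m / 433000 m = 1.39×10⁻⁴
On a pressure surface, geostrophic balance gives V_g = (g/f)|∂Z/∂n|:
V_g = 9.81 × 1.39×10⁻⁴ / 5.46×10⁻⁵ = 24.9 m/s

25 m/s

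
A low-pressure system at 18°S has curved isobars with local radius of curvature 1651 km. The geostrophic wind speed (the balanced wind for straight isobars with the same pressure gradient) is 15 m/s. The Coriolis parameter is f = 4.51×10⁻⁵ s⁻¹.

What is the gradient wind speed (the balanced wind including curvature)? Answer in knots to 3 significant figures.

Around a low, centrifugal force acts outward with Coriolis, so pressure-gradient force balances both:
(1/ρ)|∂P/∂n| = fV + V²/R  →  V² + fR·V − fR·V_g = 0
With fR = 4.51×10⁻⁵ × 1651×10³ m = 74.5 m/s:
V = [−fR + √((fR)² + 4 fR V_g)]/2 = [−74.5 + √(74.5² + 4×74.5×15)]/2 = 12.8 m/s
Subgeostrophic (V < V_g = 15 m/s), as expected around a low.
Converting: 12.8 m/s × 1.944 = 24.9 knots

24.9 knots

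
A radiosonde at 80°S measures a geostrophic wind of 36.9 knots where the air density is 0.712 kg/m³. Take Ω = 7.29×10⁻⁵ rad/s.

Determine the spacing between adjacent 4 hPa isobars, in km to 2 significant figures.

Coriolis parameter at 80°S:
f = 2Ω sin φ = 2 × 7.29×10⁻⁵ × sin 80° = 1.44×10⁻⁴ s⁻¹
Wind speed in SI: 36.9 knots = 19.0 m/s
Geostrophic balance rearranged: |∂P/∂n| = f ρ V_g
|∂P/∂n| = 1.44×10⁻⁴ × 0.712 × 19.0 = 1.94×10⁻³ Pa/m
Isobar spacing: Δn = ΔP/|∂P/∂n| = 400 Pa / 1.94×10⁻³ Pa/m = 206114 m ≈ 210 km

210 km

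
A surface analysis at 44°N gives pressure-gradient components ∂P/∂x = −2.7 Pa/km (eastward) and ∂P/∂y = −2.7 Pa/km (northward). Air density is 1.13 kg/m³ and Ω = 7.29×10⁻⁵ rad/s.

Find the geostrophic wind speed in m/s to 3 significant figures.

33.4 m/s

Coriolis parameter at 44°N:
f = 2Ω sin φ = 2 × 7.29×10⁻⁵ × sin 44° = 1.01×10⁻⁴ s⁻¹
Component geostrophic relations (x east, y north):
u_g = −(1/(fρ)) ∂P/∂y,  v_g = (1/(fρ)) ∂P/∂x
u_g = −(−2.7×10⁻³)/(1.01×10⁻⁴ × 1.13) = 23.6 m/s;  v_g = (−2.7×10⁻³)/(1.01×10⁻⁴ × 1.13) = −23.6 m/s
|V_g| = √(u_g² + v_g²) = 33.4 m/s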